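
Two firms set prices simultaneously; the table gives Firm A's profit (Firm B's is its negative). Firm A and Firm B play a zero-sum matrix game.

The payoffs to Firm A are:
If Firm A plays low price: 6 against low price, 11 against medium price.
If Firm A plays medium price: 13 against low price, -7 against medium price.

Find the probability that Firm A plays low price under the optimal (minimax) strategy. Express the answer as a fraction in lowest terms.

4/5

Row minima are 6 and -7, so Firm A's maximin is 6; column maxima are 13 and 11, so Firm B's minimax is 11. These differ, so the equilibrium is in mixed strategies.
Let Firm A play low price with probability p. Firm B is indifferent when 6p + 13(1−p) = 11p − 7(1−p), giving p = 4/5.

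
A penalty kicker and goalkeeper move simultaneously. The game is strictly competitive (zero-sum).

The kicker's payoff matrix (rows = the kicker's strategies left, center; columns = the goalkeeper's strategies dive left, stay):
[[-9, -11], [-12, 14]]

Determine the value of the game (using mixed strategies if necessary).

-129/14

Row minima are -11 and -12, so the kicker's maximin is -11; column maxima are -9 and 14, so the goalkeeper's minimax is -9. These differ, so the equilibrium is in mixed strategies.
Let the kicker play left with probability p. The goalkeeper is indifferent when −9p − 12(1−p) = −11p + 14(1−p), giving p = 13/14.
Let the goalkeeper play dive left with probability q. The kicker is indifferent when −9q − 11(1−q) = −12q + 14(1−q), giving q = 25/28.
The value is -9·(25/28) + (-11)·(3/28) = -129/14.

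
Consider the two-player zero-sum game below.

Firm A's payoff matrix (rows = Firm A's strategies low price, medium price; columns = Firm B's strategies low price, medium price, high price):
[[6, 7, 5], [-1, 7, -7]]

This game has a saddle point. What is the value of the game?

5

Row minima: 5, -7 → Firm A's maximin is 5.
Column maxima: 6, 7, 5 → Firm B's minimax is 5.
They coincide at (low price, high price), so the value is 5.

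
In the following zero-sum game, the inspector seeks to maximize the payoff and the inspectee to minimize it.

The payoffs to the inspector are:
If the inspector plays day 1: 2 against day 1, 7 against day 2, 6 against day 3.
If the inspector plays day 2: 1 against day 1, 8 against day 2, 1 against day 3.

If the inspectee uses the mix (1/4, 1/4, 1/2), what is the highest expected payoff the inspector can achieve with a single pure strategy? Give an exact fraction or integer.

day 1: (2)·(1/4) + (7)·(1/4) + (6)·(1/2) = 21/4.
day 2: (1)·(1/4) + (8)·(1/4) + (1)·(1/2) = 11/4.
The best pure response is day 1 with expected payoff 21/4.

21/4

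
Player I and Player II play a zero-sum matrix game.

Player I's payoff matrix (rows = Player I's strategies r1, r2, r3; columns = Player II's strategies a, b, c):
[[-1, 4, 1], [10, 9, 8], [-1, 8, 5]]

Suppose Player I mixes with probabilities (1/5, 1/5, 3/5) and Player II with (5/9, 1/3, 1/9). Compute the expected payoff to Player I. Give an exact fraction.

11/3

Against (5/9, 1/3, 1/9), each row's expected payoff is r1: 8/9; r2: 85/9; r3: 8/3.
Taking the (1/5, 1/5, 3/5)-weighted average: (1/5)·(8/9) + (1/5)·(85/9) + (3/5)·(8/3) = 11/3.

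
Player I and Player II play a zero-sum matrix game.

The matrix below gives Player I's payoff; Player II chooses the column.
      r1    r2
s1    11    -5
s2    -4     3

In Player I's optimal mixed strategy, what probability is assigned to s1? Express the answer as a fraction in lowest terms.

7/23

Row minima are -5 and -4, so Player I's maximin is -4; column maxima are 11 and 3, so Player II's minimax is 3. These differ, so the equilibrium is in mixed strategies.
Let Player I play s1 with probability p. Player II is indifferent when 11p − 4(1−p) = −5p + 3(1−p), giving p = 7/23.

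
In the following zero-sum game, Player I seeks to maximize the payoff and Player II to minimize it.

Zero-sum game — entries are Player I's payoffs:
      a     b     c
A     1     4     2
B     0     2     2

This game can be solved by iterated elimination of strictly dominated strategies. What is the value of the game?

1

Column b is strictly dominated by a for Player II (1<4, 0<2); eliminate b.
Column c is strictly dominated by a for Player II (1<2, 0<2); eliminate c.
Row B is strictly dominated by row A (1>0); eliminate B.
Only (A, a) remains, with payoff 1.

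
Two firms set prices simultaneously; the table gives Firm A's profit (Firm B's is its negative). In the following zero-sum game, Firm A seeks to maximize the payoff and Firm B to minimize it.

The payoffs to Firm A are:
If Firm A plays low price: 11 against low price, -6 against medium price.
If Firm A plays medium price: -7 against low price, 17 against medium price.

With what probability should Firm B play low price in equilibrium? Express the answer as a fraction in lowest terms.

Row minima are -6 and -7, so Firm A's maximin is -6; column maxima are 11 and 17, so Firm B's minimax is 11. These differ, so the equilibrium is in mixed strategies.
Let Firm B play low price with probability q. Firm A is indifferent when 11q − 6(1−q) = −7q + 17(1−q), giving q = 23/41.

23/41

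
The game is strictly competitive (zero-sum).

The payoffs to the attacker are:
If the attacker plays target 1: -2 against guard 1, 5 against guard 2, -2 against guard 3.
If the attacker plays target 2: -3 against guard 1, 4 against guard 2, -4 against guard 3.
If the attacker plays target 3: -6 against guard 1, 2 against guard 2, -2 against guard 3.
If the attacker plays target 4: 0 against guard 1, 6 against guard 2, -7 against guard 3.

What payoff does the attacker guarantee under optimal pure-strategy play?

-2

Row minima: -2, -4, -6, -7 → the attacker's maximin is -2.
Column maxima: 0, 6, -2 → the defender's minimax is -2.
They coincide at (target 1, guard 3), so the value is -2.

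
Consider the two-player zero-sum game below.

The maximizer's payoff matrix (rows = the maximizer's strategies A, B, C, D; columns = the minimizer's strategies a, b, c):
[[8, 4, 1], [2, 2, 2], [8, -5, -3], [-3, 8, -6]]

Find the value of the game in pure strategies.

2

Row minima: 1, 2, -5, -6 → the maximizer's maximin is 2.
Column maxima: 8, 8, 2 → the minimizer's minimax is 2.
They coincide at (B, c), so the value is 2.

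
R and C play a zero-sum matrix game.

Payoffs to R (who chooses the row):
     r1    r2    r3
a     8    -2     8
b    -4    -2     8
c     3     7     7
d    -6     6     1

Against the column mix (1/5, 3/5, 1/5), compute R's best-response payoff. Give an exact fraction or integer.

31/5

a: (8)·(1/5) + (-2)·(3/5) + (8)·(1/5) = 2.
b: (-4)·(1/5) + (-2)·(3/5) + (8)·(1/5) = -2/5.
c: (3)·(1/5) + (7)·(3/5) + (7)·(1/5) = 31/5.
d: (-6)·(1/5) + (6)·(3/5) + (1)·(1/5) = 13/5.
The best pure response is c with expected payoff 31/5.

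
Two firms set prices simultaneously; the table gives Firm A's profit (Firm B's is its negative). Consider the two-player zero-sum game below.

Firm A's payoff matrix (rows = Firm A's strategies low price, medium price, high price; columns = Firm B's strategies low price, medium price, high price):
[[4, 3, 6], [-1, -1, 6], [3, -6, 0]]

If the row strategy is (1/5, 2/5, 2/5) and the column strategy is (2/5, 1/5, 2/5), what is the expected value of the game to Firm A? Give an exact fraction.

Against (2/5, 1/5, 2/5), each row's expected payoff is low price: 23/5; medium price: 9/5; high price: 0.
Taking the (1/5, 2/5, 2/5)-weighted average: (1/5)·(23/5) + (2/5)·(9/5) + (2/5)·(0) = 41/25.

41/25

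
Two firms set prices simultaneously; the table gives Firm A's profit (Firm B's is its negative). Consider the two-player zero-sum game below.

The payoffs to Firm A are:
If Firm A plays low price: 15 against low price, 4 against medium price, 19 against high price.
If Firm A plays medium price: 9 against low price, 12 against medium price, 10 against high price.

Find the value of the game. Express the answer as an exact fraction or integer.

72/7

Column high price is strictly dominated by low price for Firm B (it gives Firm A more in every row).
The remaining 2×2 game on (low price, medium price) × (low price, medium price) has no saddle point. Let Firm A play low price with probability p; indifference gives 15p + 9(1−p) = 4p + 12(1−p), so p = 3/14.
Similarly Firm B's optimal q on low price is 4/7, and the value is 15·(4/7) + (4)·(3/7) = 72/7.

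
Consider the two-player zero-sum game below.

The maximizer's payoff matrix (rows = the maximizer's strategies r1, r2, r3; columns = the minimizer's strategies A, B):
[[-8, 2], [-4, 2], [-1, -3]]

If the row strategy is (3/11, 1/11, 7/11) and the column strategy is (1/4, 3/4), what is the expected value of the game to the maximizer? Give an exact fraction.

Against (1/4, 3/4), each row's expected payoff is r1: -1/2; r2: 1/2; r3: -5/2.
Taking the (3/11, 1/11, 7/11)-weighted average: (3/11)·(-1/2) + (1/11)·(1/2) + (7/11)·(-5/2) = -37/22.

-37/22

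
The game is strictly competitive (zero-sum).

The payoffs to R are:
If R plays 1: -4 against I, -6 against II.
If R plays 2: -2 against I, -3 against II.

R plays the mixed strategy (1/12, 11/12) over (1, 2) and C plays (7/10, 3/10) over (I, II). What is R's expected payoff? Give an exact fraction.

-299/120

Against (7/10, 3/10), each row's expected payoff is 1: -23/5; 2: -23/10.
Taking the (1/12, 11/12)-weighted average: (1/12)·(-23/5) + (11/12)·(-23/10) = -299/120.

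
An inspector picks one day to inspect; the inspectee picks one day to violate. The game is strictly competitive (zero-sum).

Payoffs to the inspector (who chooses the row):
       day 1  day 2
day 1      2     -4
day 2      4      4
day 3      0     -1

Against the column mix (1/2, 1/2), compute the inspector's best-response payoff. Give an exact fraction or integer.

day 1: (2)·(1/2) + (-4)·(1/2) = -1.
day 2: (4)·(1/2) + (4)·(1/2) = 4.
day 3: (0)·(1/2) + (-1)·(1/2) = -1/2.
The best pure response is day 2 with expected payoff 4.

4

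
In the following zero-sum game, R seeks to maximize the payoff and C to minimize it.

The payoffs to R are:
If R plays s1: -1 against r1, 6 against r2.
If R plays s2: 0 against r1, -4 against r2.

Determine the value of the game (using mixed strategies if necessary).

Row minima are -1 and -4, so R's maximin is -1; column maxima are 0 and 6, so C's minimax is 0. These differ, so the equilibrium is in mixed strategies.
Let R play s1 with probability p. C is indifferent when −p = 6p − 4(1−p), giving p = 4/11.
Let C play r1 with probability q. R is indifferent when −q + 6(1−q) = −4(1−q), giving q = 10/11.
The value is -1·(10/11) + (6)·(1/11) = -4/11.

-4/11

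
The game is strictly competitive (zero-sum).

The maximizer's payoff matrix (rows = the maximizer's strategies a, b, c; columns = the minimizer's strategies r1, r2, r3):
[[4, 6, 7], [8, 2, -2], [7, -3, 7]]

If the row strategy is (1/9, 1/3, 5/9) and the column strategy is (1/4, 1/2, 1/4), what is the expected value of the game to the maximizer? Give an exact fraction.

Against (1/4, 1/2, 1/4), each row's expected payoff is a: 23/4; b: 5/2; c: 2.
Taking the (1/9, 1/3, 5/9)-weighted average: (1/9)·(23/4) + (1/3)·(5/2) + (5/9)·(2) = 31/12.

31/12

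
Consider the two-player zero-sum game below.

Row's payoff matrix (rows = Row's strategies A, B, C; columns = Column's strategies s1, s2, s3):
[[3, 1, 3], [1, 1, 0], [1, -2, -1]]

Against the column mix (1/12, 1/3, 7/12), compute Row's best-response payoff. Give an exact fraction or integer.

7/3

A: (3)·(1/12) + (1)·(1/3) + (3)·(7/12) = 7/3.
B: (1)·(1/12) + (1)·(1/3) + (0)·(7/12) = 5/12.
C: (1)·(1/12) + (-2)·(1/3) + (-1)·(7/12) = -7/6.
The best pure response is A with expected payoff 7/3.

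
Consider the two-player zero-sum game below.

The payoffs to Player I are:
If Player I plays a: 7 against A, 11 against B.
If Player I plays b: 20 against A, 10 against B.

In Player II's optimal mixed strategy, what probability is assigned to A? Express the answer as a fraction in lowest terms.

Row minima are 7 and 10, so Player I's maximin is 10; column maxima are 20 and 11, so Player II's minimax is 11. These differ, so the equilibrium is in mixed strategies.
Let Player II play A with probability q. Player I is indifferent when 7q + 11(1−q) = 20q + 10(1−q), giving q = 1/14.

1/14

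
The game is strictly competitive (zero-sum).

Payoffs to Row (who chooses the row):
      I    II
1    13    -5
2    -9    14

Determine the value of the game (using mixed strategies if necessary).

137/41

Row minima are -5 and -9, so Row's maximin is -5; column maxima are 13 and 14, so Column's minimax is 13. These differ, so the equilibrium is in mixed strategies.
Let Row play 1 with probability p. Column is indifferent when 13p − 9(1−p) = −5p + 14(1−p), giving p = 23/41.
Let Column play I with probability q. Row is indifferent when 13q − 5(1−q) = −9q + 14(1−q), giving q = 19/41.
The value is 13·(19/41) + (-5)·(22/41) = 137/41.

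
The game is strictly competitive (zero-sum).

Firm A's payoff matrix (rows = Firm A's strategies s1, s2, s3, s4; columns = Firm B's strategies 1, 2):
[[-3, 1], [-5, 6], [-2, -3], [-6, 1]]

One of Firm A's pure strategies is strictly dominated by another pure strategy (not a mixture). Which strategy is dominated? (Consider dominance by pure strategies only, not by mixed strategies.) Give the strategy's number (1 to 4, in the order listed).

4

Compare s4 with s2: -5 > -6, 6 > 1.
So s2 strictly dominates s4 for Firm A; s4 is strictly dominated.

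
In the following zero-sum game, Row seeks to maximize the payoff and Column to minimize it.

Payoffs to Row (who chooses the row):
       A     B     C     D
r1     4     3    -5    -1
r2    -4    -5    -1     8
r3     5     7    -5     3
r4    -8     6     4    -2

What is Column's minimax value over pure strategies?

The worst case (largest entry) in each column is A: 5, B: 7, C: 4, D: 8.
The best (smallest) of these is 4.

4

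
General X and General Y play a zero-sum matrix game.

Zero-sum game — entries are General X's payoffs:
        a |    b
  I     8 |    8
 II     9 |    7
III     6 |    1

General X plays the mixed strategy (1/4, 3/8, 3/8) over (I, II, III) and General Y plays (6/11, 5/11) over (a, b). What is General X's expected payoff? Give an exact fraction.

283/44

Against (6/11, 5/11), each row's expected payoff is I: 8; II: 89/11; III: 41/11.
Taking the (1/4, 3/8, 3/8)-weighted average: (1/4)·(8) + (3/8)·(89/11) + (3/8)·(41/11) = 283/44.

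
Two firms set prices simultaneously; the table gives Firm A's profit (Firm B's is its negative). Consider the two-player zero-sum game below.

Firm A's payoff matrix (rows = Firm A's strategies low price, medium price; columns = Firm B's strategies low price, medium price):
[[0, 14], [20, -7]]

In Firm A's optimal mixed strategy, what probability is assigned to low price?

Row minima are 0 and -7, so Firm A's maximin is 0; column maxima are 20 and 14, so Firm B's minimax is 14. These differ, so the equilibrium is in mixed strategies.
Let Firm A play low price with probability p. Firm B is indifferent when 20(1−p) = 14p − 7(1−p), giving p = 27/41.

27/41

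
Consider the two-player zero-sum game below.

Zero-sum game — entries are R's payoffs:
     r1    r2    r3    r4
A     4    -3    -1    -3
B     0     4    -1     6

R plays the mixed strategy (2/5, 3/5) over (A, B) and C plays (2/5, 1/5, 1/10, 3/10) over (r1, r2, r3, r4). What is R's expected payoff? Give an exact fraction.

Against (2/5, 1/5, 1/10, 3/10), each row's expected payoff is A: 0; B: 5/2.
Taking the (2/5, 3/5)-weighted average: (2/5)·(0) + (3/5)·(5/2) = 3/2.

3/2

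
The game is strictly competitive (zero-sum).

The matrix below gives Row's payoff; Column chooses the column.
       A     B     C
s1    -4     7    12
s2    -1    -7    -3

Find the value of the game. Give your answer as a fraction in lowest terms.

-35/17

Column C is strictly dominated by B for Column (it gives Row more in every row).
The remaining 2×2 game on (s1, s2) × (A, B) has no saddle point. Let Row play s1 with probability p; indifference gives −4p − (1−p) = 7p − 7(1−p), so p = 6/17.
Similarly Column's optimal q on A is 14/17, and the value is -4·(14/17) + (7)·(3/17) = -35/17.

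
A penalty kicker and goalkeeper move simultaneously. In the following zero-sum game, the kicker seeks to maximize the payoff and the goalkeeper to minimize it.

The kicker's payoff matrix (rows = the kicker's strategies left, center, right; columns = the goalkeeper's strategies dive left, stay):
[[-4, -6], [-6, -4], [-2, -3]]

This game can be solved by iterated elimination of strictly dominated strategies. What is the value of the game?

Row center is strictly dominated by row right (-2>-6, -3>-4); eliminate center.
Column dive left is strictly dominated by stay for the goalkeeper (-6<-4, -3<-2); eliminate dive left.
Row left is strictly dominated by row right (-3>-6); eliminate left.
Only (right, stay) remains, with payoff -3.

-3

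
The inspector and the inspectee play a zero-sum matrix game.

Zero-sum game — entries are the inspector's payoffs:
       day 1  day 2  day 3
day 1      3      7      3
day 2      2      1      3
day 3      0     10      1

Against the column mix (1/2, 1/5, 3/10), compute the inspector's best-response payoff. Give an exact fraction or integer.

19/5

day 1: (3)·(1/2) + (7)·(1/5) + (3)·(3/10) = 19/5.
day 2: (2)·(1/2) + (1)·(1/5) + (3)·(3/10) = 21/10.
day 3: (0)·(1/2) + (10)·(1/5) + (1)·(3/10) = 23/10.
The best pure response is day 1 with expected payoff 19/5.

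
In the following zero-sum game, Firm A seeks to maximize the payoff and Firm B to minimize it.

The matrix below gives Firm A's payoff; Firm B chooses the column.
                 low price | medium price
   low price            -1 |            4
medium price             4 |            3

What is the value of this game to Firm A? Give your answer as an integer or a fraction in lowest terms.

Row minima are -1 and 3, so Firm A's maximin is 3; column maxima are 4 and 4, so Firm B's minimax is 4. These differ, so the equilibrium is in mixed strategies.
Let Firm A play low price with probability p. Firm B is indifferent when −p + 4(1−p) = 4p + 3(1−p), giving p = 1/6.
Let Firm B play low price with probability q. Firm A is indifferent when −q + 4(1−q) = 4q + 3(1−q), giving q = 1/6.
The value is -1·(1/6) + (4)·(5/6) = 19/6.

19/6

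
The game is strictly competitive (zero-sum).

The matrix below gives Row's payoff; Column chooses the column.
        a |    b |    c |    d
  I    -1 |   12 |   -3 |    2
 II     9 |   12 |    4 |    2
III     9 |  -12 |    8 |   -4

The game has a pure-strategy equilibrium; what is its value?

2

Row minima: -3, 2, -12 → Row's maximin is 2.
Column maxima: 9, 12, 8, 2 → Column's minimax is 2.
They coincide at (II, d), so the value is 2.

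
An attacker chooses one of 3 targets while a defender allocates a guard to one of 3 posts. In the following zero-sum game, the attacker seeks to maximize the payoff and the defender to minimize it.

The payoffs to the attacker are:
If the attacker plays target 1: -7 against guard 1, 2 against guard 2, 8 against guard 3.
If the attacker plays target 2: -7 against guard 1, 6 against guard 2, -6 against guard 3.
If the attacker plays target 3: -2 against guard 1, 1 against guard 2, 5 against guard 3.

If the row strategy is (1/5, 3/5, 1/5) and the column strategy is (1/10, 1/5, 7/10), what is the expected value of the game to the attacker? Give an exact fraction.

Against (1/10, 1/5, 7/10), each row's expected payoff is target 1: 53/10; target 2: -37/10; target 3: 7/2.
Taking the (1/5, 3/5, 1/5)-weighted average: (1/5)·(53/10) + (3/5)·(-37/10) + (1/5)·(7/2) = -23/50.

-23/50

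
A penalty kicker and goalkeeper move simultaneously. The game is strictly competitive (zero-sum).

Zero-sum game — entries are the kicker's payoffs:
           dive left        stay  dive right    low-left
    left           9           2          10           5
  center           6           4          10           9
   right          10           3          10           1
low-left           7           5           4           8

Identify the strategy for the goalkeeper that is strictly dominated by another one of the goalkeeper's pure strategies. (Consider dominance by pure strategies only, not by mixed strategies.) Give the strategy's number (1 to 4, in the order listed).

The goalkeeper prefers columns that give the kicker less. Compare dive left with stay: 2 < 9, 4 < 6, 3 < 10, 5 < 7.
So stay strictly dominates dive left for the goalkeeper; dive left is strictly dominated.

1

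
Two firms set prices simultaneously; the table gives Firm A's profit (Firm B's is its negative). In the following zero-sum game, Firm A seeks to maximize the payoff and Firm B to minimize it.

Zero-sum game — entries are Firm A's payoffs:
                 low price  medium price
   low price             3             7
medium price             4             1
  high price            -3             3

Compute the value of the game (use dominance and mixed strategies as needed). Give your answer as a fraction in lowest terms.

25/7

Row high price is strictly dominated by row low price, so Firm A never plays it.
The remaining 2×2 game on (low price, medium price) × (low price, medium price) has no saddle point. Let Firm A play low price with probability p; indifference gives 3p + 4(1−p) = 7p + (1−p), so p = 3/7.
Similarly Firm B's optimal q on low price is 6/7, and the value is 3·(6/7) + (7)·(1/7) = 25/7.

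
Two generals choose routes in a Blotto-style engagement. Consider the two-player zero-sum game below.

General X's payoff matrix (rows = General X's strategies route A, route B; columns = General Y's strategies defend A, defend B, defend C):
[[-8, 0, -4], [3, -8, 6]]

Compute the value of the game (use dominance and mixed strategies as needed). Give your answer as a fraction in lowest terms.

-64/19

Column defend C is strictly dominated by defend A for General Y (it gives General X more in every row).
The remaining 2×2 game on (route A, route B) × (defend A, defend B) has no saddle point. Let General X play route A with probability p; indifference gives −8p + 3(1−p) = −8(1−p), so p = 11/19.
Similarly General Y's optimal q on defend A is 8/19, and the value is -8·(8/19) + (0)·(11/19) = -64/19.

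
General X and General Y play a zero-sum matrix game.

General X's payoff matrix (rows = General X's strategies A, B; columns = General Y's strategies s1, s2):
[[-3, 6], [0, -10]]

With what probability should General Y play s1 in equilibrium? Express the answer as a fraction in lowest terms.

16/19

Row minima are -3 and -10, so General X's maximin is -3; column maxima are 0 and 6, so General Y's minimax is 0. These differ, so the equilibrium is in mixed strategies.
Let General Y play s1 with probability q. General X is indifferent when −3q + 6(1−q) = −10(1−q), giving q = 16/19.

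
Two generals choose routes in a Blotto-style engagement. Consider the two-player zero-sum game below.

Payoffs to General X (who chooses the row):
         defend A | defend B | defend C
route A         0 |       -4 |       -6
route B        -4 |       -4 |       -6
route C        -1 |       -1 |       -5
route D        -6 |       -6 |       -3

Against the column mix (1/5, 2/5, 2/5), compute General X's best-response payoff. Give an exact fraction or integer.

route A: (0)·(1/5) + (-4)·(2/5) + (-6)·(2/5) = -4.
route B: (-4)·(1/5) + (-4)·(2/5) + (-6)·(2/5) = -24/5.
route C: (-1)·(1/5) + (-1)·(2/5) + (-5)·(2/5) = -13/5.
route D: (-6)·(1/5) + (-6)·(2/5) + (-3)·(2/5) = -24/5.
The best pure response is route C with expected payoff -13/5.

-13/5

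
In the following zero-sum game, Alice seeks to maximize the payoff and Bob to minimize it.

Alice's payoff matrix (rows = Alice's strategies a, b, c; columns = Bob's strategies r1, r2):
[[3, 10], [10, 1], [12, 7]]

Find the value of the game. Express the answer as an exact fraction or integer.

Row b is strictly dominated by row c, so Alice never plays it.
The remaining 2×2 game on (a, c) × (r1, r2) has no saddle point. Let Alice play a with probability p; indifference gives 3p + 12(1−p) = 10p + 7(1−p), so p = 5/12.
Similarly Bob's optimal q on r1 is 1/4, and the value is 3·(1/4) + (10)·(3/4) = 33/4.

33/4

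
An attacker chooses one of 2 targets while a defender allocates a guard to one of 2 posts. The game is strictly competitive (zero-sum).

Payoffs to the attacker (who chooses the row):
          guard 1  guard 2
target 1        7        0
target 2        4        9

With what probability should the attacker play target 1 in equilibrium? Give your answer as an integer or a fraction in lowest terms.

Row minima are 0 and 4, so the attacker's maximin is 4; column maxima are 7 and 9, so the defender's minimax is 7. These differ, so the equilibrium is in mixed strategies.
Let the attacker play target 1 with probability p. The defender is indifferent when 7p + 4(1−p) = 9(1−p), giving p = 5/12.

5/12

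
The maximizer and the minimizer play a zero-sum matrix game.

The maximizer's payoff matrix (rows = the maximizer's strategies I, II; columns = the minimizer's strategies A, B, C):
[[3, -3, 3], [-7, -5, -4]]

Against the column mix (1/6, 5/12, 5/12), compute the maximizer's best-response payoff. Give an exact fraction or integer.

I: (3)·(1/6) + (-3)·(5/12) + (3)·(5/12) = 1/2.
II: (-7)·(1/6) + (-5)·(5/12) + (-4)·(5/12) = -59/12.
The best pure response is I with expected payoff 1/2.

1/2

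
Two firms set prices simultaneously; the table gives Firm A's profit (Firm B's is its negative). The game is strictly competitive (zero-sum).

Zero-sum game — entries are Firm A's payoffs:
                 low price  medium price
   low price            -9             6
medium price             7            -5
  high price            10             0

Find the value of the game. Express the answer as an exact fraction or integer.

Row medium price is strictly dominated by row high price, so Firm A never plays it.
The remaining 2×2 game on (low price, high price) × (low price, medium price) has no saddle point. Let Firm A play low price with probability p; indifference gives −9p + 10(1−p) = 6p, so p = 2/5.
Similarly Firm B's optimal q on low price is 6/25, and the value is -9·(6/25) + (6)·(19/25) = 12/5.

12/5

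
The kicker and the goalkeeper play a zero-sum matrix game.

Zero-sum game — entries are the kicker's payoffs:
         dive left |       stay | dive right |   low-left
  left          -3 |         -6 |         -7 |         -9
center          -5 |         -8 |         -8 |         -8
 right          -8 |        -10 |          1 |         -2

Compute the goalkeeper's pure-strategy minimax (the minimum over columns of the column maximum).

-6

The worst case (largest entry) in each column is dive left: -3, stay: -6, dive right: 1, low-left: -2.
The best (smallest) of these is -6.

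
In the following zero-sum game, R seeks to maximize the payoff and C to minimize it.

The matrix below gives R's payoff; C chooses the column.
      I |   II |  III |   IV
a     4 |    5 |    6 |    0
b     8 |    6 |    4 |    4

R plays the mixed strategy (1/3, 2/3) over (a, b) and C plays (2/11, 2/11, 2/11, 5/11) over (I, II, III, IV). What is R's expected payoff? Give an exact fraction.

142/33

Against (2/11, 2/11, 2/11, 5/11), each row's expected payoff is a: 30/11; b: 56/11.
Taking the (1/3, 2/3)-weighted average: (1/3)·(30/11) + (2/3)·(56/11) = 142/33.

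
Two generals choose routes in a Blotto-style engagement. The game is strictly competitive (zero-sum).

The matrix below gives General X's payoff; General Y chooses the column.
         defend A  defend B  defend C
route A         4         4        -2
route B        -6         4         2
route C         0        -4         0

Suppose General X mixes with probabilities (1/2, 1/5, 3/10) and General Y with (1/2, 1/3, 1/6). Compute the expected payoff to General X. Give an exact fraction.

Against (1/2, 1/3, 1/6), each row's expected payoff is route A: 3; route B: -4/3; route C: -4/3.
Taking the (1/2, 1/5, 3/10)-weighted average: (1/2)·(3) + (1/5)·(-4/3) + (3/10)·(-4/3) = 5/6.

5/6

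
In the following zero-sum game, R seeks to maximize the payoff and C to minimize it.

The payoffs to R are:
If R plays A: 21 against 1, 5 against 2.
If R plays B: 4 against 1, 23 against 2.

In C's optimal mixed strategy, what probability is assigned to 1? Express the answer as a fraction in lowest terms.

18/35

Row minima are 5 and 4, so R's maximin is 5; column maxima are 21 and 23, so C's minimax is 21. These differ, so the equilibrium is in mixed strategies.
Let C play 1 with probability q. R is indifferent when 21q + 5(1−q) = 4q + 23(1−q), giving q = 18/35.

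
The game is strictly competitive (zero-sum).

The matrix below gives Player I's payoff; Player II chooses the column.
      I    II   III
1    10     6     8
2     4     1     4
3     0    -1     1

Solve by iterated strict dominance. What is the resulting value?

Row 3 is strictly dominated by row 1 (10>0, 6>-1, 8>1); eliminate 3.
Column III is strictly dominated by II for Player II (6<8, 1<4); eliminate III.
Row 2 is strictly dominated by row 1 (10>4, 6>1); eliminate 2.
Column I is strictly dominated by II for Player II (6<10); eliminate I.
Only (1, II) remains, with payoff 6.

6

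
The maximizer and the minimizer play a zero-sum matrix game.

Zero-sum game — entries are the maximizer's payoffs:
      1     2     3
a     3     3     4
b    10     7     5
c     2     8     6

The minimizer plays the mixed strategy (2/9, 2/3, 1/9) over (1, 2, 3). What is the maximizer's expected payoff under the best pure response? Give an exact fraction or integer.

67/9

a: (3)·(2/9) + (3)·(2/3) + (4)·(1/9) = 28/9.
b: (10)·(2/9) + (7)·(2/3) + (5)·(1/9) = 67/9.
c: (2)·(2/9) + (8)·(2/3) + (6)·(1/9) = 58/9.
The best pure response is b with expected payoff 67/9.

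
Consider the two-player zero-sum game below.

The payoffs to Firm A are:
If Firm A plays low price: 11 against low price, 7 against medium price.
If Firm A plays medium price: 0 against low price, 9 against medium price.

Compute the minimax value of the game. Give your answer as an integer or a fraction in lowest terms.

Row minima are 7 and 0, so Firm A's maximin is 7; column maxima are 11 and 9, so Firm B's minimax is 9. These differ, so the equilibrium is in mixed strategies.
Let Firm A play low price with probability p. Firm B is indifferent when 11p = 7p + 9(1−p), giving p = 9/13.
Let Firm B play low price with probability q. Firm A is indifferent when 11q + 7(1−q) = 9(1−q), giving q = 2/13.
The value is 11·(2/13) + (7)·(11/13) = 99/13.

99/13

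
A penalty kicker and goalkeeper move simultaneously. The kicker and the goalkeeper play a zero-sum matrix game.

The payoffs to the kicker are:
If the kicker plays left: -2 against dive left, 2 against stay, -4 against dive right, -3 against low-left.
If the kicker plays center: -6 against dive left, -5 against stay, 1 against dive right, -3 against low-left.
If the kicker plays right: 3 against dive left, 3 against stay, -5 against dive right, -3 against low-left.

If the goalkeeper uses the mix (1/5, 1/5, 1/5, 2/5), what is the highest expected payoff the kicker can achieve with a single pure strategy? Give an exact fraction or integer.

left: (-2)·(1/5) + (2)·(1/5) + (-4)·(1/5) + (-3)·(2/5) = -2.
center: (-6)·(1/5) + (-5)·(1/5) + (1)·(1/5) + (-3)·(2/5) = -16/5.
right: (3)·(1/5) + (3)·(1/5) + (-5)·(1/5) + (-3)·(2/5) = -1.
The best pure response is right with expected payoff -1.

-1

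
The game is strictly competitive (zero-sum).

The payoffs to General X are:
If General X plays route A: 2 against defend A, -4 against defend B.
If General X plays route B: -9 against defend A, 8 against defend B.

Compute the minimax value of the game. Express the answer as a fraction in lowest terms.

-20/23

Row minima are -4 and -9, so General X's maximin is -4; column maxima are 2 and 8, so General Y's minimax is 2. These differ, so the equilibrium is in mixed strategies.
Let General X play route A with probability p. General Y is indifferent when 2p − 9(1−p) = −4p + 8(1−p), giving p = 17/23.
Let General Y play defend A with probability q. General X is indifferent when 2q − 4(1−q) = −9q + 8(1−q), giving q = 12/23.
The value is 2·(12/23) + (-4)·(11/23) = -20/23.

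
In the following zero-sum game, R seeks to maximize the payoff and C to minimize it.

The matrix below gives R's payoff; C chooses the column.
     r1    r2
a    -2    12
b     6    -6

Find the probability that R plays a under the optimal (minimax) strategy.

6/13

Row minima are -2 and -6, so R's maximin is -2; column maxima are 6 and 12, so C's minimax is 6. These differ, so the equilibrium is in mixed strategies.
Let R play a with probability p. C is indifferent when −2p + 6(1−p) = 12p − 6(1−p), giving p = 6/13.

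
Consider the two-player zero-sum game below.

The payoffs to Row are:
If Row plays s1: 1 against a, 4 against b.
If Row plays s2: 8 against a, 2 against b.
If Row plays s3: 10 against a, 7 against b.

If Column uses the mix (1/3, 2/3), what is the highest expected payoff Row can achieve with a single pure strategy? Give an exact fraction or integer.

8

s1: (1)·(1/3) + (4)·(2/3) = 3.
s2: (8)·(1/3) + (2)·(2/3) = 4.
s3: (10)·(1/3) + (7)·(2/3) = 8.
The best pure response is s3 with expected payoff 8.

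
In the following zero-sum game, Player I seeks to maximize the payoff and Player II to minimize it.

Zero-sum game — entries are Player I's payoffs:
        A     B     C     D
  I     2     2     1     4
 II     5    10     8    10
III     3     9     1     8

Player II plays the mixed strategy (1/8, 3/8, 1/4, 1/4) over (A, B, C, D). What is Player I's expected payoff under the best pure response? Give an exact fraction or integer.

71/8

I: (2)·(1/8) + (2)·(3/8) + (1)·(1/4) + (4)·(1/4) = 9/4.
II: (5)·(1/8) + (10)·(3/8) + (8)·(1/4) + (10)·(1/4) = 71/8.
III: (3)·(1/8) + (9)·(3/8) + (1)·(1/4) + (8)·(1/4) = 6.
The best pure response is II with expected payoff 71/8.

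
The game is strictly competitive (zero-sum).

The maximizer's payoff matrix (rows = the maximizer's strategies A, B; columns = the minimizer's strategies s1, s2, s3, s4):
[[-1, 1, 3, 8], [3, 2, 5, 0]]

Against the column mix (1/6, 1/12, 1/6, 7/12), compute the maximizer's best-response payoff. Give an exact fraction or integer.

61/12

A: (-1)·(1/6) + (1)·(1/12) + (3)·(1/6) + (8)·(7/12) = 61/12.
B: (3)·(1/6) + (2)·(1/12) + (5)·(1/6) + (0)·(7/12) = 3/2.
The best pure response is A with expected payoff 61/12.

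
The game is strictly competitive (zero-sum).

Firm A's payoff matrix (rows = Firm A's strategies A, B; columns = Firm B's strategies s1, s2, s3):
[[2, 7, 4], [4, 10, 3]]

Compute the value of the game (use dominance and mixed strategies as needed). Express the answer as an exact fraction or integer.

10/3

Column s2 is strictly dominated by s1 for Firm B (it gives Firm A more in every row).
The remaining 2×2 game on (A, B) × (s1, s3) has no saddle point. Let Firm A play A with probability p; indifference gives 2p + 4(1−p) = 4p + 3(1−p), so p = 1/3.
Similarly Firm B's optimal q on s1 is 1/3, and the value is 2·(1/3) + (4)·(2/3) = 10/3.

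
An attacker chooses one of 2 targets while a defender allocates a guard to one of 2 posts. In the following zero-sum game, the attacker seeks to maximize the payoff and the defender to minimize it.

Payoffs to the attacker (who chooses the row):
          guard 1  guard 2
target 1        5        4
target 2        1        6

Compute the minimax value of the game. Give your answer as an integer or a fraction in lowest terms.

Row minima are 4 and 1, so the attacker's maximin is 4; column maxima are 5 and 6, so the defender's minimax is 5. These differ, so the equilibrium is in mixed strategies.
Let the attacker play target 1 with probability p. The defender is indifferent when 5p + (1−p) = 4p + 6(1−p), giving p = 5/6.
Let the defender play guard 1 with probability q. The attacker is indifferent when 5q + 4(1−q) = q + 6(1−q), giving q = 1/3.
The value is 5·(1/3) + (4)·(2/3) = 13/3.

13/3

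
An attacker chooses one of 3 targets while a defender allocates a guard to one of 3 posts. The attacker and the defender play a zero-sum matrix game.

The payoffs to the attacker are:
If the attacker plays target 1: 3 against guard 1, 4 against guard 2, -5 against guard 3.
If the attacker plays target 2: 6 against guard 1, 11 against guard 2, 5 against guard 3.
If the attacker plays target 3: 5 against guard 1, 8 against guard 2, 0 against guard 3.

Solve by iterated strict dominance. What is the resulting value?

Row target 3 is strictly dominated by row target 2 (6>5, 11>8, 5>0); eliminate target 3.
Row target 1 is strictly dominated by row target 2 (6>3, 11>4, 5>-5); eliminate target 1.
Column guard 2 is strictly dominated by guard 1 for the defender (6<11); eliminate guard 2.
Column guard 1 is strictly dominated by guard 3 for the defender (5<6); eliminate guard 1.
Only (target 2, guard 3) remains, with payoff 5.

5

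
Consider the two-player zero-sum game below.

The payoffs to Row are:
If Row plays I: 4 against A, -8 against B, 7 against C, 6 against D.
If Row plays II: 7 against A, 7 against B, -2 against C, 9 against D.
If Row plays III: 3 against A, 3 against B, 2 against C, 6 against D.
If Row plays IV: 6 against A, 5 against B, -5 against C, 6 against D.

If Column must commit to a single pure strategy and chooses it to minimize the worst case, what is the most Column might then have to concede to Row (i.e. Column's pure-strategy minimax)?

The worst case (largest entry) in each column is A: 7, B: 7, C: 7, D: 9.
The best (smallest) of these is 7.

7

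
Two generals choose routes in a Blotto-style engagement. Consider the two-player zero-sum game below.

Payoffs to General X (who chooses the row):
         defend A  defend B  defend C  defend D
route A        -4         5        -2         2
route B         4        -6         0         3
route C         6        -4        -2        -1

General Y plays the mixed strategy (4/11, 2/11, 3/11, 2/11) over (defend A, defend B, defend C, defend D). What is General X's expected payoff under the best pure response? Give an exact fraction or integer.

route A: (-4)·(4/11) + (5)·(2/11) + (-2)·(3/11) + (2)·(2/11) = -8/11.
route B: (4)·(4/11) + (-6)·(2/11) + (0)·(3/11) + (3)·(2/11) = 10/11.
route C: (6)·(4/11) + (-4)·(2/11) + (-2)·(3/11) + (-1)·(2/11) = 8/11.
The best pure response is route B with expected payoff 10/11.

10/11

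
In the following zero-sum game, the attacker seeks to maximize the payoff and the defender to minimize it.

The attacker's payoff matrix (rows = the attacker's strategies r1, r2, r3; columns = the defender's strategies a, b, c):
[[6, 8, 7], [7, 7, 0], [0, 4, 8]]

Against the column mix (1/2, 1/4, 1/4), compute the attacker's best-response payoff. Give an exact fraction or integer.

r1: (6)·(1/2) + (8)·(1/4) + (7)·(1/4) = 27/4.
r2: (7)·(1/2) + (7)·(1/4) + (0)·(1/4) = 21/4.
r3: (0)·(1/2) + (4)·(1/4) + (8)·(1/4) = 3.
The best pure response is r1 with expected payoff 27/4.

27/4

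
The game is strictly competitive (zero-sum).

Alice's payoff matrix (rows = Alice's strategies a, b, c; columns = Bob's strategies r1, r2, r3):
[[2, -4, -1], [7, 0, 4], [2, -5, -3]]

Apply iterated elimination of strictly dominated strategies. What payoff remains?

Row a is strictly dominated by row b (7>2, 0>-4, 4>-1); eliminate a.
Column r3 is strictly dominated by r2 for Bob (0<4, -5<-3); eliminate r3.
Row c is strictly dominated by row b (7>2, 0>-5); eliminate c.
Column r1 is strictly dominated by r2 for Bob (0<7); eliminate r1.
Only (b, r2) remains, with payoff 0.

0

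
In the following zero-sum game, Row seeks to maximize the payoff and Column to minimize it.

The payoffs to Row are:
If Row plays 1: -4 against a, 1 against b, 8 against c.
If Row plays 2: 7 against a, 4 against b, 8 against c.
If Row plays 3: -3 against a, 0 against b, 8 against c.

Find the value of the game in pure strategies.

4

Row minima: -4, 4, -3 → Row's maximin is 4.
Column maxima: 7, 4, 8 → Column's minimax is 4.
They coincide at (2, b), so the value is 4.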